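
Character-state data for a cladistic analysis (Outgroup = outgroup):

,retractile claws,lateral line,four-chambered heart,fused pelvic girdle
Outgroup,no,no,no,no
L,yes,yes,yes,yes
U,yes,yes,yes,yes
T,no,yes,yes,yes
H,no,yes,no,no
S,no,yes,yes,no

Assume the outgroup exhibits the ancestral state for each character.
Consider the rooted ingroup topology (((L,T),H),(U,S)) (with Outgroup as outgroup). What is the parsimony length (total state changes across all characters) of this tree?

Map each character onto (((L,T),H),(U,S)) (rooted by Outgroup) and count the minimum state changes it requires (Fitch parsimony):
retractile claws: 2; lateral line: 1; four-chambered heart: 2; fused pelvic girdle: 2.
Total tree length = 7.

7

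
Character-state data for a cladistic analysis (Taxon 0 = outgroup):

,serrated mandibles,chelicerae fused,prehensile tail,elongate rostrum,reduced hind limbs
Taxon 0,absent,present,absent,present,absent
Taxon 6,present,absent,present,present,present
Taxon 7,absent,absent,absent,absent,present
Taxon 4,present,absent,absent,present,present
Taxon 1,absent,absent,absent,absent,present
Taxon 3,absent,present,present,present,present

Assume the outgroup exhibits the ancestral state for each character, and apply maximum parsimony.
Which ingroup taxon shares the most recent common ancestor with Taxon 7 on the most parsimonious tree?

Taxon 1

Character polarity is set by the outgroup: the derived state is whichever differs from the outgroup's state, so for chelicerae fused, elongate rostrum the derived state is 'absent', and for the remaining characters it is 'present'.
Only Taxon 4 and Taxon 6 show the derived state 'present' for serrated mandibles, supporting them as a clade.
chelicerae fused (derived state 'absent') is shared by Taxon 1, Taxon 4, Taxon 6, and Taxon 7 — a synapomorphy uniting that clade.
prehensile tail groups Taxon 3 and Taxon 6, which is incompatible with the clades supported by the remaining characters; treating it as convergent (homoplasy) costs fewer steps than any alternative tree.
elongate rostrum (derived state 'absent') is shared by Taxon 1 and Taxon 7 — a synapomorphy uniting that clade.
reduced hind limbs (derived state 'present') is shared by all ingroup taxa — unites the whole ingroup.
Most parsimonious ingroup topology: (((Taxon 6,Taxon 4),(Taxon 7,Taxon 1)),Taxon 3).
Taxon 7 and Taxon 1 form a cherry on this tree, so they are sister taxa.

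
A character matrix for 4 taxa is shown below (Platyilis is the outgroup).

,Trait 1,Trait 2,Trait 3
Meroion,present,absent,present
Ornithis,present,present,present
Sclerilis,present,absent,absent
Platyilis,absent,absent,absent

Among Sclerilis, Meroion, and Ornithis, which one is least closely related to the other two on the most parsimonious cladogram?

The outgroup has state 'absent' for every character, so 'present' is the derived state throughout.
All ingroup taxa share the derived state 'present' for Trait 1; it defines the ingroup but does not resolve relationships within it.
Trait 2 (derived state 'present') is unique to Ornithis (autapomorphy; uninformative for grouping).
Trait 3 (derived state 'present') is shared by Meroion and Ornithis — a synapomorphy uniting that clade.
Most parsimonious ingroup topology: ((Ornithis,Meroion),Sclerilis).
Meroion and Ornithis share a more recent common ancestor with each other than either does with Sclerilis, so Sclerilis is the least closely related of the three.

Sclerilis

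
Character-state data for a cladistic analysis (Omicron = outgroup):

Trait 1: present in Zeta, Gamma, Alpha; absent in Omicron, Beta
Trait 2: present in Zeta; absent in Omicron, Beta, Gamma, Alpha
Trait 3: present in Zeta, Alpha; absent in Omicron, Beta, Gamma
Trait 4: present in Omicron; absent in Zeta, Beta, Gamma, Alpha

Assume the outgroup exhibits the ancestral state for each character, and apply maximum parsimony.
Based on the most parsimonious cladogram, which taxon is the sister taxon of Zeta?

Character polarity is set by the outgroup: the derived state is whichever differs from the outgroup's state, so for Trait 4 the derived state is 'absent', and for the remaining characters it is 'present'.
Only Alpha, Gamma, and Zeta show the derived state 'present' for Trait 1, supporting them as a clade.
Trait 2 (derived state 'present') is unique to Zeta (autapomorphy; uninformative for grouping).
Only Alpha and Zeta show the derived state 'present' for Trait 3, supporting them as a clade.
Trait 4 (derived state 'absent') is shared by all ingroup taxa — unites the whole ingroup.
Most parsimonious ingroup topology: (((Zeta,Alpha),Gamma),Beta).
Zeta and Alpha form a cherry on this tree, so they are sister taxa.

Alpha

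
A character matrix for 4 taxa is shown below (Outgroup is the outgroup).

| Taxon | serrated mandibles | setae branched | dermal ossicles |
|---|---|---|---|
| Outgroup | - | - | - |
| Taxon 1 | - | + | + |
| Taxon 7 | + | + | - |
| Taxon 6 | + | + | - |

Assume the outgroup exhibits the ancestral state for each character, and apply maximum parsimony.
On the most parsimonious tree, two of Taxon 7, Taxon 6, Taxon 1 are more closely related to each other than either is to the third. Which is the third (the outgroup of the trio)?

Taxon 1

The outgroup has state '-' for every character, so '+' is the derived state throughout.
serrated mandibles: derived state '+' in Taxon 6 and Taxon 7 only — synapomorphy for {Taxon 6, Taxon 7}.
setae branched (derived state '+') is shared by all ingroup taxa — unites the whole ingroup.
dermal ossicles (derived state '+') is unique to Taxon 1 (autapomorphy; uninformative for grouping).
Most parsimonious ingroup topology: (Taxon 1,(Taxon 7,Taxon 6)).
Taxon 7 and Taxon 6 share a more recent common ancestor with each other than either does with Taxon 1, so Taxon 1 is the least closely related of the three.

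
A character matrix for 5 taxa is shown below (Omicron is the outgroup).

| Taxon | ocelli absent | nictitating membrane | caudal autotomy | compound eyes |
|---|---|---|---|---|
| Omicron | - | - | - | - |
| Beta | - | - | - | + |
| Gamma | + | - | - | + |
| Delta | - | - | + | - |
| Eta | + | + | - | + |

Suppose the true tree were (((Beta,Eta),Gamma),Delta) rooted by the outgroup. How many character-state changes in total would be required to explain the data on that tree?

Map each character onto (((Beta,Eta),Gamma),Delta) (rooted by Omicron) and count the minimum state changes it requires (Fitch parsimony):
ocelli absent: 2; nictitating membrane: 1; caudal autotomy: 1; compound eyes: 1.
Total tree length = 5.

5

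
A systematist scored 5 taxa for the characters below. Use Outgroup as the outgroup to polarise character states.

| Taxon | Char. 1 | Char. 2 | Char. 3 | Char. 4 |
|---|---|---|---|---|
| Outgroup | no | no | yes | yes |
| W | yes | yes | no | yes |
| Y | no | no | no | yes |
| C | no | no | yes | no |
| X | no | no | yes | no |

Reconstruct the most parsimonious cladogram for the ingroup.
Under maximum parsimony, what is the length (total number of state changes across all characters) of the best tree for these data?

4

Character polarity is set by the outgroup: the derived state is whichever differs from the outgroup's state, so for Char. 3, Char. 4 the derived state is 'no', and for the remaining characters it is 'yes'.
Char. 1 (derived state 'yes') is unique to W (autapomorphy; uninformative for grouping).
Char. 2: derived state 'yes' in W only — an autapomorphy, so it tells us nothing about relationships among taxa.
Char. 3 (derived state 'no') is shared by W and Y — a synapomorphy uniting that clade.
Only C and X show the derived state 'no' for Char. 4, supporting them as a clade.
Most parsimonious ingroup topology: ((Y,W),(C,X)).
Changes per character on this tree: Char. 1: 1; Char. 2: 1; Char. 3: 1; Char. 4: 1.
Total = 4.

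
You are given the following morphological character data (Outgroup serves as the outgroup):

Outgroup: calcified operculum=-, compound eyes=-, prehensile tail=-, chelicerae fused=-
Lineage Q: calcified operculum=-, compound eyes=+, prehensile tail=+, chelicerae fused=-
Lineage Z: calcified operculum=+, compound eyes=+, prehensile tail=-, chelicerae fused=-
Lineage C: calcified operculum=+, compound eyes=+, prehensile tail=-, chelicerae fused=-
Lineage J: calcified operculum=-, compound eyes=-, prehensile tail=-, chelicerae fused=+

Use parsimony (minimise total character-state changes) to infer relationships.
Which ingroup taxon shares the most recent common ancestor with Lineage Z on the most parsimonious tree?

The outgroup has state '-' for every character, so '+' is the derived state throughout.
calcified operculum (derived state '+') is shared by Lineage C and Lineage Z — a synapomorphy uniting that clade.
compound eyes: derived state '+' in Lineage C, Lineage Q, and Lineage Z only — synapomorphy for {Lineage C, Lineage Q, Lineage Z}.
prehensile tail (derived state '+') is unique to Lineage Q (autapomorphy; uninformative for grouping).
chelicerae fused (derived state '+') is unique to Lineage J (autapomorphy; uninformative for grouping).
Most parsimonious ingroup topology: ((Lineage Q,(Lineage Z,Lineage C)),Lineage J).
Lineage Z and Lineage C form a cherry on this tree, so they are sister taxa.

Lineage C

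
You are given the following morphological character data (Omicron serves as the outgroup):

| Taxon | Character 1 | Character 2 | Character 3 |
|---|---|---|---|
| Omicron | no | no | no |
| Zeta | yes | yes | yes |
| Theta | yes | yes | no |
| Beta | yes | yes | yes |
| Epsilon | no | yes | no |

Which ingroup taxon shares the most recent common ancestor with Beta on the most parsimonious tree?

Zeta

The outgroup has state 'no' for every character, so 'yes' is the derived state throughout.
Character 1 (derived state 'yes') is shared by Beta, Theta, and Zeta — a synapomorphy uniting that clade.
Character 2 (derived state 'yes') is shared by all ingroup taxa — unites the whole ingroup.
Character 3 (derived state 'yes') is shared by Beta and Zeta — a synapomorphy uniting that clade.
Most parsimonious ingroup topology: (((Zeta,Beta),Theta),Epsilon).
Beta and Zeta form a cherry on this tree, so they are sister taxa.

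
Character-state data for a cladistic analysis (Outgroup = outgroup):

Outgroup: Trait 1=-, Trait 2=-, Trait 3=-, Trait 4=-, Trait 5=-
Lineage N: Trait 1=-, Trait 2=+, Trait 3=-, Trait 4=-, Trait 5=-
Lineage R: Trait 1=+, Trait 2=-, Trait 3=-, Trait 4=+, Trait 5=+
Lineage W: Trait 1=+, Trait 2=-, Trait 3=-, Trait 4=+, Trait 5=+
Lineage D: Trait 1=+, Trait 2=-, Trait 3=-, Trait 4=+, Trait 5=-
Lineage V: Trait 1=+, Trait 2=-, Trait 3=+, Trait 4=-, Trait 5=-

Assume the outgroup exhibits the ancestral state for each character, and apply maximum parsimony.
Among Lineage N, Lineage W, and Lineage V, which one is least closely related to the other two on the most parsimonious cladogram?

Lineage N

The outgroup has state '-' for every character, so '+' is the derived state throughout.
Trait 1: derived state '+' in Lineage D, Lineage R, Lineage V, and Lineage W only — synapomorphy for {Lineage D, Lineage R, Lineage V, Lineage W}.
Trait 2 (derived state '+') is unique to Lineage N (autapomorphy; uninformative for grouping).
Trait 3: derived state '+' in Lineage V only — an autapomorphy, so it tells us nothing about relationships among taxa.
Only Lineage D, Lineage R, and Lineage W show the derived state '+' for Trait 4, supporting them as a clade.
Trait 5 (derived state '+') is shared by Lineage R and Lineage W — a synapomorphy uniting that clade.
Most parsimonious ingroup topology: (Lineage N,(((Lineage R,Lineage W),Lineage D),Lineage V)).
Lineage W and Lineage V share a more recent common ancestor with each other than either does with Lineage N, so Lineage N is the least closely related of the three.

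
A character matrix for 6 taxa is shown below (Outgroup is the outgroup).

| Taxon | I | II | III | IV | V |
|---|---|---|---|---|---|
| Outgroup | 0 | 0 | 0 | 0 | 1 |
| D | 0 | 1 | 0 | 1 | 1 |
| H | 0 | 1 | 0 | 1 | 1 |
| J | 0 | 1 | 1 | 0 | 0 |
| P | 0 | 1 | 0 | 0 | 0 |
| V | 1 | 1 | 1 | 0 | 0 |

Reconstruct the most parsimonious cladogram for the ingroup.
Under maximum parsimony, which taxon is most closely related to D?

Character polarity is set by the outgroup: the derived state is whichever differs from the outgroup's state, so for V the derived state is '0', and for the remaining characters it is '1'.
I (derived state '1') is unique to V (autapomorphy; uninformative for grouping).
II (derived state '1') is shared by all ingroup taxa — unites the whole ingroup.
III (derived state '1') is shared by J and V — a synapomorphy uniting that clade.
Only D and H show the derived state '1' for IV, supporting them as a clade.
V (derived state '0') is shared by J, P, and V — a synapomorphy uniting that clade.
Most parsimonious ingroup topology: ((D,H),((J,V),P)).
D and H form a cherry on this tree, so they are sister taxa.

H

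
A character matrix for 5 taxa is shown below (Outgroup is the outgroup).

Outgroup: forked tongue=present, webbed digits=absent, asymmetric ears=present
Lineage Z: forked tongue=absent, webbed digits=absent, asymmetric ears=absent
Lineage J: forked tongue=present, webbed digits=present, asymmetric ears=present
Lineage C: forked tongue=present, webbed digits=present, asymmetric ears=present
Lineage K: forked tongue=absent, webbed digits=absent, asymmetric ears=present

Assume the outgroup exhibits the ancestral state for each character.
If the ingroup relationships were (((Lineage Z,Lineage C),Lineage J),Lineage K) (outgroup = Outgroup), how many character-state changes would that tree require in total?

Map each character onto (((Lineage Z,Lineage C),Lineage J),Lineage K) (rooted by Outgroup) and count the minimum state changes it requires (Fitch parsimony):
forked tongue: 2; webbed digits: 2; asymmetric ears: 1.
Total tree length = 5.

5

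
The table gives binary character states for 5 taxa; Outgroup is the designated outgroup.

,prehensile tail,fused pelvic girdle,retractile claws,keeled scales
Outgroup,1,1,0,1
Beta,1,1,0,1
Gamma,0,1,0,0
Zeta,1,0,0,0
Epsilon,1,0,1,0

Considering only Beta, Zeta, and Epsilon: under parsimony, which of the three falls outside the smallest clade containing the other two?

Character polarity is set by the outgroup: the derived state is whichever differs from the outgroup's state, so for prehensile tail, fused pelvic girdle, keeled scales the derived state is '0', and for the remaining characters it is '1'.
prehensile tail: derived state '0' in Gamma only — an autapomorphy, so it tells us nothing about relationships among taxa.
fused pelvic girdle: derived state '0' in Epsilon and Zeta only — synapomorphy for {Epsilon, Zeta}.
retractile claws (derived state '1') is unique to Epsilon (autapomorphy; uninformative for grouping).
Only Epsilon, Gamma, and Zeta show the derived state '0' for keeled scales, supporting them as a clade.
Most parsimonious ingroup topology: (Beta,(Gamma,(Zeta,Epsilon))).
Epsilon and Zeta share a more recent common ancestor with each other than either does with Beta, so Beta is the least closely related of the three.

Beta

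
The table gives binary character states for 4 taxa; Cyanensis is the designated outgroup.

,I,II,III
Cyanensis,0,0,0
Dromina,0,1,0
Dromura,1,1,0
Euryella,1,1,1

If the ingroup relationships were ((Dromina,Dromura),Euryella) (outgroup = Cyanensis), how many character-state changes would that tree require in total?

Map each character onto ((Dromina,Dromura),Euryella) (rooted by Cyanensis) and count the minimum state changes it requires (Fitch parsimony):
I: 2; II: 1; III: 1.
Total tree length = 4.

4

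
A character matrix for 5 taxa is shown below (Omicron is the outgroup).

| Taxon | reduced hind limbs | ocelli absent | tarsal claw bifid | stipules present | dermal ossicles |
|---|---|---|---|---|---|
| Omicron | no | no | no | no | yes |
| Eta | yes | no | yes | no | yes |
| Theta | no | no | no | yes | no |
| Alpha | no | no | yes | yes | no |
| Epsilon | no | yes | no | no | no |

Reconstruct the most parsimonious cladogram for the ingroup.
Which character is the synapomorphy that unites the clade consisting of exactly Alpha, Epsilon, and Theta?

Character polarity is set by the outgroup: the derived state is whichever differs from the outgroup's state, so for dermal ossicles the derived state is 'no', and for the remaining characters it is 'yes'.
reduced hind limbs (derived state 'yes') is unique to Eta (autapomorphy; uninformative for grouping).
ocelli absent (derived state 'yes') is unique to Epsilon (autapomorphy; uninformative for grouping).
tarsal claw bifid groups Alpha and Eta, which is incompatible with the clades supported by the remaining characters; treating it as convergent (homoplasy) costs fewer steps than any alternative tree.
stipules present (derived state 'yes') is shared by Alpha and Theta — a synapomorphy uniting that clade.
Only Alpha, Epsilon, and Theta show the derived state 'no' for dermal ossicles, supporting them as a clade.
Most parsimonious ingroup topology: (Eta,((Theta,Alpha),Epsilon)).
The clade {Alpha, Epsilon, Theta} is supported by dermal ossicles: its derived state 'no' occurs in exactly those taxa and in no other taxon (including the outgroup).

dermal ossicles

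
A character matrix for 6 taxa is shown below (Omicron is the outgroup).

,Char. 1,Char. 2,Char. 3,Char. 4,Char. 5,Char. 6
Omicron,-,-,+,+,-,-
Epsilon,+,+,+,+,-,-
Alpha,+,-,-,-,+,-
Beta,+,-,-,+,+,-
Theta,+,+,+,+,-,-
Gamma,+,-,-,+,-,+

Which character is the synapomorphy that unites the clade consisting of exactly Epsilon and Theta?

Character polarity is set by the outgroup: the derived state is whichever differs from the outgroup's state, so for Char. 3, Char. 4 the derived state is '-', and for the remaining characters it is '+'.
All ingroup taxa share the derived state '+' for Char. 1; it defines the ingroup but does not resolve relationships within it.
Only Epsilon and Theta show the derived state '+' for Char. 2, supporting them as a clade.
Char. 3: derived state '-' in Alpha, Beta, and Gamma only — synapomorphy for {Alpha, Beta, Gamma}.
Char. 4: derived state '-' in Alpha only — an autapomorphy, so it tells us nothing about relationships among taxa.
Only Alpha and Beta show the derived state '+' for Char. 5, supporting them as a clade.
Char. 6 (derived state '+') is unique to Gamma (autapomorphy; uninformative for grouping).
Most parsimonious ingroup topology: ((Epsilon,Theta),((Alpha,Beta),Gamma)).
The clade {Epsilon, Theta} is supported by Char. 2: its derived state '+' occurs in exactly those taxa and in no other taxon (including the outgroup).

Char. 2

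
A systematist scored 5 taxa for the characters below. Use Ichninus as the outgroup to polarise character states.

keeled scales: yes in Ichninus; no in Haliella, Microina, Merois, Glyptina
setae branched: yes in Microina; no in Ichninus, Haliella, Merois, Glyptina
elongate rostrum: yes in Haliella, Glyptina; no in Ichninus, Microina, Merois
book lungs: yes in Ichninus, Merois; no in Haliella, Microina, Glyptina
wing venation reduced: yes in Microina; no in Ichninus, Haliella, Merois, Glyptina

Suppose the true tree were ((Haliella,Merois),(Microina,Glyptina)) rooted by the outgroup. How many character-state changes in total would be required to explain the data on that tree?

Map each character onto ((Haliella,Merois),(Microina,Glyptina)) (rooted by Ichninus) and count the minimum state changes it requires (Fitch parsimony):
keeled scales: 1; setae branched: 1; elongate rostrum: 2; book lungs: 2; wing venation reduced: 1.
Total tree length = 7.

7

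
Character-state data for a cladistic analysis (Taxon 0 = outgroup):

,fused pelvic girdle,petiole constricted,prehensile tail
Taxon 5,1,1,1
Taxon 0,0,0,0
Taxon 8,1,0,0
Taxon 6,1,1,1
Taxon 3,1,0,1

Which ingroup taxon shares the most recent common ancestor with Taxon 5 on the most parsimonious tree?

The outgroup has state '0' for every character, so '1' is the derived state throughout.
All ingroup taxa share the derived state '1' for fused pelvic girdle; it defines the ingroup but does not resolve relationships within it.
petiole constricted (derived state '1') is shared by Taxon 5 and Taxon 6 — a synapomorphy uniting that clade.
prehensile tail: derived state '1' in Taxon 3, Taxon 5, and Taxon 6 only — synapomorphy for {Taxon 3, Taxon 5, Taxon 6}.
Most parsimonious ingroup topology: (((Taxon 5,Taxon 6),Taxon 3),Taxon 8).
Taxon 5 and Taxon 6 form a cherry on this tree, so they are sister taxa.

Taxon 6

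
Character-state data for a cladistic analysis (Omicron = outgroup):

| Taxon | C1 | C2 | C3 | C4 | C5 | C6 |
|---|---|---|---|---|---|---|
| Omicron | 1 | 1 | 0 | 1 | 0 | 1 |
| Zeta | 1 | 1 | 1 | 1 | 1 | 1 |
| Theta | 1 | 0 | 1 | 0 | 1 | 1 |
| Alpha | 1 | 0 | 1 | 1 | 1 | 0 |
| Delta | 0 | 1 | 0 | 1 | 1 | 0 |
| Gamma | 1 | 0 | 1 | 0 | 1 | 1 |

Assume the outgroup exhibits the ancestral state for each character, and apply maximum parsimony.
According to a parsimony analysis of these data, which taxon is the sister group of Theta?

Character polarity is set by the outgroup: the derived state is whichever differs from the outgroup's state, so for C1, C2, C4, C6 the derived state is '0', and for the remaining characters it is '1'.
C1 (derived state '0') is unique to Delta (autapomorphy; uninformative for grouping).
C2: derived state '0' in Alpha, Gamma, and Theta only — synapomorphy for {Alpha, Gamma, Theta}.
C3: derived state '1' in Alpha, Gamma, Theta, and Zeta only — synapomorphy for {Alpha, Gamma, Theta, Zeta}.
Only Gamma and Theta show the derived state '0' for C4, supporting them as a clade.
All ingroup taxa share the derived state '1' for C5; it defines the ingroup but does not resolve relationships within it.
C6 groups Alpha and Delta, which is incompatible with the clades supported by the remaining characters; treating it as convergent (homoplasy) costs fewer steps than any alternative tree.
Most parsimonious ingroup topology: ((Zeta,((Theta,Gamma),Alpha)),Delta).
Theta and Gamma form a cherry on this tree, so they are sister taxa.

Gamma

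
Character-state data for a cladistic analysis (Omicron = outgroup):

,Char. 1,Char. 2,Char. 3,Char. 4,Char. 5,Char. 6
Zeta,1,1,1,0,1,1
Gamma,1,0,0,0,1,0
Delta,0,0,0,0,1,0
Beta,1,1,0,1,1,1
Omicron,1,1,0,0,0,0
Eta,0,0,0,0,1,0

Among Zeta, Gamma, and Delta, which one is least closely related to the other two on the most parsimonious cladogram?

Zeta

Character polarity is set by the outgroup: the derived state is whichever differs from the outgroup's state, so for Char. 1, Char. 2 the derived state is '0', and for the remaining characters it is '1'.
Only Delta and Eta show the derived state '0' for Char. 1, supporting them as a clade.
Char. 2 (derived state '0') is shared by Delta, Eta, and Gamma — a synapomorphy uniting that clade.
Char. 3: derived state '1' in Zeta only — an autapomorphy, so it tells us nothing about relationships among taxa.
Char. 4: derived state '1' in Beta only — an autapomorphy, so it tells us nothing about relationships among taxa.
Char. 5 (derived state '1') is shared by all ingroup taxa — unites the whole ingroup.
Only Beta and Zeta show the derived state '1' for Char. 6, supporting them as a clade.
Most parsimonious ingroup topology: ((Beta,Zeta),((Eta,Delta),Gamma)).
Gamma and Delta share a more recent common ancestor with each other than either does with Zeta, so Zeta is the least closely related of the three.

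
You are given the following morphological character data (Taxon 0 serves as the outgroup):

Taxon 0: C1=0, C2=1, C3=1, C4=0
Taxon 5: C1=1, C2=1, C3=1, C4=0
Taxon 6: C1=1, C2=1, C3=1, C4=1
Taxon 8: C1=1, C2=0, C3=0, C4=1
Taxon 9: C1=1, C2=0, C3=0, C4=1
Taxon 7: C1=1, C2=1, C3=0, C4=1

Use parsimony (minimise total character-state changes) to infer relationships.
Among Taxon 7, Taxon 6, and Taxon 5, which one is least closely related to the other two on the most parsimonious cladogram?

Taxon 5

Character polarity is set by the outgroup: the derived state is whichever differs from the outgroup's state, so for C2, C3 the derived state is '0', and for the remaining characters it is '1'.
All ingroup taxa share the derived state '1' for C1; it defines the ingroup but does not resolve relationships within it.
C2: derived state '0' in Taxon 8 and Taxon 9 only — synapomorphy for {Taxon 8, Taxon 9}.
Only Taxon 7, Taxon 8, and Taxon 9 show the derived state '0' for C3, supporting them as a clade.
C4 (derived state '1') is shared by Taxon 6, Taxon 7, Taxon 8, and Taxon 9 — a synapomorphy uniting that clade.
Most parsimonious ingroup topology: (Taxon 5,(Taxon 6,((Taxon 8,Taxon 9),Taxon 7))).
Taxon 7 and Taxon 6 share a more recent common ancestor with each other than either does with Taxon 5, so Taxon 5 is the least closely related of the three.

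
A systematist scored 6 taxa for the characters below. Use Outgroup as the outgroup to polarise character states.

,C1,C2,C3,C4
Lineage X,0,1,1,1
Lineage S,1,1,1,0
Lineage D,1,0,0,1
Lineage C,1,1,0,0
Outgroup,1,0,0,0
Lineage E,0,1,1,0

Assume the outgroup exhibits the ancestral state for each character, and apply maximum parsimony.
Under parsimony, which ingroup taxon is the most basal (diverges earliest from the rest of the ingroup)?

Lineage D

Character polarity is set by the outgroup: the derived state is whichever differs from the outgroup's state, so for C1 the derived state is '0', and for the remaining characters it is '1'.
Only Lineage E and Lineage X show the derived state '0' for C1, supporting them as a clade.
C2: derived state '1' in Lineage C, Lineage E, Lineage S, and Lineage X only — synapomorphy for {Lineage C, Lineage E, Lineage S, Lineage X}.
C3: derived state '1' in Lineage E, Lineage S, and Lineage X only — synapomorphy for {Lineage E, Lineage S, Lineage X}.
C4 groups Lineage D and Lineage X, which is incompatible with the clades supported by the remaining characters; treating it as convergent (homoplasy) costs fewer steps than any alternative tree.
Most parsimonious ingroup topology: (Lineage D,(Lineage C,((Lineage X,Lineage E),Lineage S))).
Lineage D is sister to the clade containing all other ingroup taxa, so it is the earliest-diverging (most basal) ingroup lineage.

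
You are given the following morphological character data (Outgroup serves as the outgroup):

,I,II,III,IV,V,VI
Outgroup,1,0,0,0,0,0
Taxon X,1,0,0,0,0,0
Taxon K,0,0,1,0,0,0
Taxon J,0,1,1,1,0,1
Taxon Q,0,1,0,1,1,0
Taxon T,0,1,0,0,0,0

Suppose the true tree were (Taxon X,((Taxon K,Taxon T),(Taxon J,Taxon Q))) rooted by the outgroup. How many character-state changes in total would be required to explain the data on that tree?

Map each character onto (Taxon X,((Taxon K,Taxon T),(Taxon J,Taxon Q))) (rooted by Outgroup) and count the minimum state changes it requires (Fitch parsimony):
I: 1; II: 2; III: 2; IV: 1; V: 1; VI: 1.
Total tree length = 8.

8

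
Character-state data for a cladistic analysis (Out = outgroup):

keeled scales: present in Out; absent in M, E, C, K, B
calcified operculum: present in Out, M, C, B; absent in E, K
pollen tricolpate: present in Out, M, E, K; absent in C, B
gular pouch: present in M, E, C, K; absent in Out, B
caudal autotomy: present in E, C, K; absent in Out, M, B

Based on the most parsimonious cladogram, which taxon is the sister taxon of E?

Character polarity is set by the outgroup: the derived state is whichever differs from the outgroup's state, so for keeled scales, calcified operculum, pollen tricolpate the derived state is 'absent', and for the remaining characters it is 'present'.
All ingroup taxa share the derived state 'absent' for keeled scales; it defines the ingroup but does not resolve relationships within it.
Only E and K show the derived state 'absent' for calcified operculum, supporting them as a clade.
pollen tricolpate (state 'absent') occurs in B and C but conflicts with the nesting implied by the other characters — most parsimoniously interpreted as homoplasy.
gular pouch (derived state 'present') is shared by C, E, K, and M — a synapomorphy uniting that clade.
caudal autotomy (derived state 'present') is shared by C, E, and K — a synapomorphy uniting that clade.
Most parsimonious ingroup topology: ((M,((E,K),C)),B).
E and K form a cherry on this tree, so they are sister taxa.

K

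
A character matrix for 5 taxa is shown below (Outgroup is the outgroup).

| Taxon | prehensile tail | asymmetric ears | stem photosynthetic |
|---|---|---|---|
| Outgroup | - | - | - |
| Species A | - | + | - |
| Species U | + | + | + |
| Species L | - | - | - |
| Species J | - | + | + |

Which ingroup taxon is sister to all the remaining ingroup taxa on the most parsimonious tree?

Species L

The outgroup has state '-' for every character, so '+' is the derived state throughout.
prehensile tail (derived state '+') is unique to Species U (autapomorphy; uninformative for grouping).
asymmetric ears (derived state '+') is shared by Species A, Species J, and Species U — a synapomorphy uniting that clade.
stem photosynthetic (derived state '+') is shared by Species J and Species U — a synapomorphy uniting that clade.
Most parsimonious ingroup topology: ((Species A,(Species U,Species J)),Species L).
Species L is sister to the clade containing all other ingroup taxa, so it is the earliest-diverging (most basal) ingroup lineage.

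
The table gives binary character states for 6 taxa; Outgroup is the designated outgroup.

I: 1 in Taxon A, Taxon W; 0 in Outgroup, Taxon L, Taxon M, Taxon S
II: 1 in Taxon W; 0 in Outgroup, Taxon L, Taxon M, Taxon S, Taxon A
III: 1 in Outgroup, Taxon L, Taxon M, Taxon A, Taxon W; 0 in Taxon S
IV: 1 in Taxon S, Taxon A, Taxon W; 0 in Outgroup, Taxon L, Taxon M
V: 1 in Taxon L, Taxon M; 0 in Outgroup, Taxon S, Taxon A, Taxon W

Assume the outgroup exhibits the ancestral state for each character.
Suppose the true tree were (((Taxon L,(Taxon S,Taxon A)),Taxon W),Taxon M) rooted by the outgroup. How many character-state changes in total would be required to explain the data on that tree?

8

Map each character onto (((Taxon L,(Taxon S,Taxon A)),Taxon W),Taxon M) (rooted by Outgroup) and count the minimum state changes it requires (Fitch parsimony):
I: 2; II: 1; III: 1; IV: 2; V: 2.
Total tree length = 8.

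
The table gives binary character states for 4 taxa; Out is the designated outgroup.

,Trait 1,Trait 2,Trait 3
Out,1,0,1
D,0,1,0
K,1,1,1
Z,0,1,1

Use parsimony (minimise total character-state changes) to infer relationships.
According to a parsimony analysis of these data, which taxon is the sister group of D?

Character polarity is set by the outgroup: the derived state is whichever differs from the outgroup's state, so for Trait 1, Trait 3 the derived state is '0', and for the remaining characters it is '1'.
Trait 1: derived state '0' in D and Z only — synapomorphy for {D, Z}.
All ingroup taxa share the derived state '1' for Trait 2; it defines the ingroup but does not resolve relationships within it.
Trait 3 (derived state '0') is unique to D (autapomorphy; uninformative for grouping).
Most parsimonious ingroup topology: (K,(Z,D)).
D and Z form a cherry on this tree, so they are sister taxa.

Z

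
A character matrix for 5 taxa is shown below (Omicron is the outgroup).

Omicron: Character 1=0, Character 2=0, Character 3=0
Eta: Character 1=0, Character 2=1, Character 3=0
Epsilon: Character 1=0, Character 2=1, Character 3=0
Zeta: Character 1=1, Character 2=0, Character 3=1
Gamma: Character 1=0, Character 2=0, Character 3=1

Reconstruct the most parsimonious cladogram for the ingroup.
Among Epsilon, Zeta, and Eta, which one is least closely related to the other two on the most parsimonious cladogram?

The outgroup has state '0' for every character, so '1' is the derived state throughout.
Character 1: derived state '1' in Zeta only — an autapomorphy, so it tells us nothing about relationships among taxa.
Character 2 (derived state '1') is shared by Epsilon and Eta — a synapomorphy uniting that clade.
Character 3 (derived state '1') is shared by Gamma and Zeta — a synapomorphy uniting that clade.
Most parsimonious ingroup topology: ((Eta,Epsilon),(Zeta,Gamma)).
Epsilon and Eta share a more recent common ancestor with each other than either does with Zeta, so Zeta is the least closely related of the three.

Zeta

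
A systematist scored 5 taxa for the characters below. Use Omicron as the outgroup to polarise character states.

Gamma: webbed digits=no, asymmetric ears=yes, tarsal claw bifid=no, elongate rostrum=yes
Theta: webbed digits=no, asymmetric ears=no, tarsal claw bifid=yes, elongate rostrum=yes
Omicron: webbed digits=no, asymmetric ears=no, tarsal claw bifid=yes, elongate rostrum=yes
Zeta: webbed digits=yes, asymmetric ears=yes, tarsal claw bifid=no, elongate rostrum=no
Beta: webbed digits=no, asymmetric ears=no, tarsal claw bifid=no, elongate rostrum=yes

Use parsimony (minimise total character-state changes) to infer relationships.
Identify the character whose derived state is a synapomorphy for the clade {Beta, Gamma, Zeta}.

Character polarity is set by the outgroup: the derived state is whichever differs from the outgroup's state, so for tarsal claw bifid, elongate rostrum the derived state is 'no', and for the remaining characters it is 'yes'.
webbed digits (derived state 'yes') is unique to Zeta (autapomorphy; uninformative for grouping).
Only Gamma and Zeta show the derived state 'yes' for asymmetric ears, supporting them as a clade.
Only Beta, Gamma, and Zeta show the derived state 'no' for tarsal claw bifid, supporting them as a clade.
elongate rostrum: derived state 'no' in Zeta only — an autapomorphy, so it tells us nothing about relationships among taxa.
Most parsimonious ingroup topology: (((Gamma,Zeta),Beta),Theta).
The clade {Beta, Gamma, Zeta} is supported by tarsal claw bifid: its derived state 'no' occurs in exactly those taxa and in no other taxon (including the outgroup).

tarsal claw bifid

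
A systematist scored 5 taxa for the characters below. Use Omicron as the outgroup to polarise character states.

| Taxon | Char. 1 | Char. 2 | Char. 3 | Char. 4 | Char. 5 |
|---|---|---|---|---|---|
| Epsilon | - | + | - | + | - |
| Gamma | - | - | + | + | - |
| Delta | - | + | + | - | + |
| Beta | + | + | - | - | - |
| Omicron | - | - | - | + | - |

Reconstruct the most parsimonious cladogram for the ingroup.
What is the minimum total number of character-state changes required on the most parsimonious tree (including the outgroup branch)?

6

Character polarity is set by the outgroup: the derived state is whichever differs from the outgroup's state, so for Char. 4 the derived state is '-', and for the remaining characters it is '+'.
Char. 1: derived state '+' in Beta only — an autapomorphy, so it tells us nothing about relationships among taxa.
Char. 2 (derived state '+') is shared by Beta, Delta, and Epsilon — a synapomorphy uniting that clade.
Char. 3 groups Delta and Gamma, which is incompatible with the clades supported by the remaining characters; treating it as convergent (homoplasy) costs fewer steps than any alternative tree.
Char. 4: derived state '-' in Beta and Delta only — synapomorphy for {Beta, Delta}.
Char. 5 (derived state '+') is unique to Delta (autapomorphy; uninformative for grouping).
Most parsimonious ingroup topology: (((Beta,Delta),Epsilon),Gamma).
Changes per character on this tree: Char. 1: 1; Char. 2: 1; Char. 3: 2; Char. 4: 1; Char. 5: 1.
Total = 6.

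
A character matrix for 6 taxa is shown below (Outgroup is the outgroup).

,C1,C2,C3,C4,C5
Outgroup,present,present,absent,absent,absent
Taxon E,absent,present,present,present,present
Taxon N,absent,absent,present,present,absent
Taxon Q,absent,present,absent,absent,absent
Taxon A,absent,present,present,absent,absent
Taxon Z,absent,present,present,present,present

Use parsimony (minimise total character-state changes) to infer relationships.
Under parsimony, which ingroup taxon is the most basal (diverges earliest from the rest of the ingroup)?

Taxon Q

Character polarity is set by the outgroup: the derived state is whichever differs from the outgroup's state, so for C1, C2 the derived state is 'absent', and for the remaining characters it is 'present'.
C1 (derived state 'absent') is shared by all ingroup taxa — unites the whole ingroup.
C2: derived state 'absent' in Taxon N only — an autapomorphy, so it tells us nothing about relationships among taxa.
C3: derived state 'present' in Taxon A, Taxon E, Taxon N, and Taxon Z only — synapomorphy for {Taxon A, Taxon E, Taxon N, Taxon Z}.
C4: derived state 'present' in Taxon E, Taxon N, and Taxon Z only — synapomorphy for {Taxon E, Taxon N, Taxon Z}.
C5: derived state 'present' in Taxon E and Taxon Z only — synapomorphy for {Taxon E, Taxon Z}.
Most parsimonious ingroup topology: ((((Taxon E,Taxon Z),Taxon N),Taxon A),Taxon Q).
Taxon Q is sister to the clade containing all other ingroup taxa, so it is the earliest-diverging (most basal) ingroup lineage.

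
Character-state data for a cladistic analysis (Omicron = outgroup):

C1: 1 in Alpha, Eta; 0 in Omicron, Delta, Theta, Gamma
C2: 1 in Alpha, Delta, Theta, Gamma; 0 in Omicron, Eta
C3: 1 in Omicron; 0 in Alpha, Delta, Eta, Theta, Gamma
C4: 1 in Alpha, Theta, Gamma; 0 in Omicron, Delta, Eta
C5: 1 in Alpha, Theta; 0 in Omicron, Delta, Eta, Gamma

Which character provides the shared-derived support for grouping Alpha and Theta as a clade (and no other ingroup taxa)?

C5

Character polarity is set by the outgroup: the derived state is whichever differs from the outgroup's state, so for C3 the derived state is '0', and for the remaining characters it is '1'.
C1 (state '1') occurs in Alpha and Eta but conflicts with the nesting implied by the other characters — most parsimoniously interpreted as homoplasy.
C2: derived state '1' in Alpha, Delta, Gamma, and Theta only — synapomorphy for {Alpha, Delta, Gamma, Theta}.
All ingroup taxa share the derived state '0' for C3; it defines the ingroup but does not resolve relationships within it.
C4: derived state '1' in Alpha, Gamma, and Theta only — synapomorphy for {Alpha, Gamma, Theta}.
Only Alpha and Theta show the derived state '1' for C5, supporting them as a clade.
Most parsimonious ingroup topology: ((((Alpha,Theta),Gamma),Delta),Eta).
The clade {Alpha, Theta} is supported by C5: its derived state '1' occurs in exactly those taxa and in no other taxon (including the outgroup).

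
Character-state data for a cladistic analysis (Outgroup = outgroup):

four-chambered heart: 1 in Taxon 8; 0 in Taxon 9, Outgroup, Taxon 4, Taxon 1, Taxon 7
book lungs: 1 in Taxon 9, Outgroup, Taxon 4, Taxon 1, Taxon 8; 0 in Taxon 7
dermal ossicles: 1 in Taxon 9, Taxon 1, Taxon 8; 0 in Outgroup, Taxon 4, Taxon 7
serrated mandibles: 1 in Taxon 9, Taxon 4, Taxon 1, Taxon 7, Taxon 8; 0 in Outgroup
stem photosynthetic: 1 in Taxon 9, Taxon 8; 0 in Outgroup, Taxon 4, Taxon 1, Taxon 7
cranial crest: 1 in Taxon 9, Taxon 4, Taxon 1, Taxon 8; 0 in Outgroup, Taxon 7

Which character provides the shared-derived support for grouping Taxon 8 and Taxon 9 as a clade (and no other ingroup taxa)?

stem photosynthetic

Character polarity is set by the outgroup: the derived state is whichever differs from the outgroup's state, so for book lungs the derived state is '0', and for the remaining characters it is '1'.
four-chambered heart: derived state '1' in Taxon 8 only — an autapomorphy, so it tells us nothing about relationships among taxa.
book lungs (derived state '0') is unique to Taxon 7 (autapomorphy; uninformative for grouping).
dermal ossicles (derived state '1') is shared by Taxon 1, Taxon 8, and Taxon 9 — a synapomorphy uniting that clade.
All ingroup taxa share the derived state '1' for serrated mandibles; it defines the ingroup but does not resolve relationships within it.
stem photosynthetic (derived state '1') is shared by Taxon 8 and Taxon 9 — a synapomorphy uniting that clade.
Only Taxon 1, Taxon 4, Taxon 8, and Taxon 9 show the derived state '1' for cranial crest, supporting them as a clade.
Most parsimonious ingroup topology: ((((Taxon 9,Taxon 8),Taxon 1),Taxon 4),Taxon 7).
The clade {Taxon 8, Taxon 9} is supported by stem photosynthetic: its derived state '1' occurs in exactly those taxa and in no other taxon (including the outgroup).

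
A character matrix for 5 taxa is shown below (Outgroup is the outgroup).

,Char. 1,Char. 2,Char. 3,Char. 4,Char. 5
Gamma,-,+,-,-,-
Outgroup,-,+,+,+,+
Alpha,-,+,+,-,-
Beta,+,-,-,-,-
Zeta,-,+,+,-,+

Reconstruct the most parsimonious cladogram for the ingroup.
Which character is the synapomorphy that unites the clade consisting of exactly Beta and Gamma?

Character polarity is set by the outgroup: the derived state is whichever differs from the outgroup's state, so for Char. 2, Char. 3, Char. 4, Char. 5 the derived state is '-', and for the remaining characters it is '+'.
Char. 1 (derived state '+') is unique to Beta (autapomorphy; uninformative for grouping).
Char. 2: derived state '-' in Beta only — an autapomorphy, so it tells us nothing about relationships among taxa.
Char. 3 (derived state '-') is shared by Beta and Gamma — a synapomorphy uniting that clade.
All ingroup taxa share the derived state '-' for Char. 4; it defines the ingroup but does not resolve relationships within it.
Only Alpha, Beta, and Gamma show the derived state '-' for Char. 5, supporting them as a clade.
Most parsimonious ingroup topology: (((Beta,Gamma),Alpha),Zeta).
The clade {Beta, Gamma} is supported by Char. 3: its derived state '-' occurs in exactly those taxa and in no other taxon (including the outgroup).

Char. 3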